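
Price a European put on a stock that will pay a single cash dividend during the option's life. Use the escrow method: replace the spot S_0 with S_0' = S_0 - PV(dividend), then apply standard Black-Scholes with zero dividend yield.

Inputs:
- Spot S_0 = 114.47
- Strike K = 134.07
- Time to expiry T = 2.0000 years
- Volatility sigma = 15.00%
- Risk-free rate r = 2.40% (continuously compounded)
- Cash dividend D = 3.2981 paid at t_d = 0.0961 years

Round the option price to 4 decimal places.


PV(D) = D * exp(-r * t_d) = 3.2981 * 0.99769626 = 3.29050203
S_0' = S_0 - PV(D) = 114.4700 - 3.29050203 = 111.17949797
d1 = (ln(S_0'/K) + (r + sigma^2/2)*T) / (sigma*sqrt(T)) = -0.55020477
d2 = d1 - sigma*sqrt(T) = -0.76233681
exp(-rT) = 0.95313379
N(-d1) = 0.70891053; N(-d2) = 0.77707049
P = K * exp(-rT) * N(-d2) - S_0' * N(-d1) = 134.0700 * 0.95313379 * 0.77707049 - 111.17949797 * 0.70891053 = 20.4829

Answer: Price = 20.4829


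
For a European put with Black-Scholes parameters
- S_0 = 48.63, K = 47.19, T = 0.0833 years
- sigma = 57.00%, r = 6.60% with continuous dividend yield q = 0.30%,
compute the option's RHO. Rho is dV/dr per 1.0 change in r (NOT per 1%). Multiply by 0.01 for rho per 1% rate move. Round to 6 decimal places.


Answer: Rho = -1.748861

Derivation:
d1 = 0.2968697060; d2 = 0.1323577915
phi(d1) = 0.3817442702; exp(-qT) = 0.9997501312; exp(-rT) = 0.9945172852
N(-d2) = 0.4473506492
Rho = -K*T*exp(-rT)*N(-d2) = -47.1900 * 0.0833 * 0.9945172852 * 0.4473506492 = -1.748861


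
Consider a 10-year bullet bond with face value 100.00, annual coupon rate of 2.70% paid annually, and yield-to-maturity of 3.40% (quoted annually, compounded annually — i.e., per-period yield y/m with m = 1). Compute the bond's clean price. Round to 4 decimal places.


Coupon per period c = face * coupon_rate / m = 2.700000
Periods per year m = 1; per-period yield y/m = 0.034000
Number of cashflows N = 10
Cashflows (t years, CF_t, discount factor 1/(1+y/m)^(m*t), PV):
  t = 1.0000: CF_t = 2.700000, DF = 0.967118, PV = 2.611219
  t = 2.0000: CF_t = 2.700000, DF = 0.935317, PV = 2.525356
  t = 3.0000: CF_t = 2.700000, DF = 0.904562, PV = 2.442318
  t = 4.0000: CF_t = 2.700000, DF = 0.874818, PV = 2.362009
  t = 5.0000: CF_t = 2.700000, DF = 0.846052, PV = 2.284342
  t = 6.0000: CF_t = 2.700000, DF = 0.818233, PV = 2.209228
  t = 7.0000: CF_t = 2.700000, DF = 0.791327, PV = 2.136584
  t = 8.0000: CF_t = 2.700000, DF = 0.765307, PV = 2.066329
  t = 9.0000: CF_t = 2.700000, DF = 0.740142, PV = 1.998384
  t = 10.0000: CF_t = 102.700000, DF = 0.715805, PV = 73.513154
Price P = sum_t PV_t = 94.148923

Answer: Price = 94.1489


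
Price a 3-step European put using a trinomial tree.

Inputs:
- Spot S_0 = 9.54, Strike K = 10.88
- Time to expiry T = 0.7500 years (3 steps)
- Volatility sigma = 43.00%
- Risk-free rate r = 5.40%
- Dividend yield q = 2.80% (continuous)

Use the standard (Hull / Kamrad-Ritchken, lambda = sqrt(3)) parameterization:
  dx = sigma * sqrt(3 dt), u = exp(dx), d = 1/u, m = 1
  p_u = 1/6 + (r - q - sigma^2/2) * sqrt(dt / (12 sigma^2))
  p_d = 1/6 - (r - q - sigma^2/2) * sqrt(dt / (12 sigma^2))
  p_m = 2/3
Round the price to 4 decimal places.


dt = T/N = 0.250000; dx = sigma*sqrt(3*dt) = 0.372391
u = exp(dx) = 1.451200; d = 1/u = 0.689085
p_u = 0.144361, p_m = 0.666667, p_d = 0.188972
Discount per step: exp(-r*dt) = 0.986591
Stock lattice S(k, j) with j the centered position index:
  k=0: S(0,+0) = 9.5400
  k=1: S(1,-1) = 6.5739; S(1,+0) = 9.5400; S(1,+1) = 13.8444
  k=2: S(2,-2) = 4.5300; S(2,-1) = 6.5739; S(2,+0) = 9.5400; S(2,+1) = 13.8444; S(2,+2) = 20.0911
  k=3: S(3,-3) = 3.1215; S(3,-2) = 4.5300; S(3,-1) = 6.5739; S(3,+0) = 9.5400; S(3,+1) = 13.8444; S(3,+2) = 20.0911; S(3,+3) = 29.1562
Terminal payoffs V(N, j) = max(K - S_T, 0):
  V(3,-3) = 7.758478; V(3,-2) = 6.350047; V(3,-1) = 4.306131; V(3,+0) = 1.340000; V(3,+1) = 0.000000; V(3,+2) = 0.000000; V(3,+3) = 0.000000
Backward induction: V(k, j) = exp(-r*dt) * [p_u * V(k+1, j+1) + p_m * V(k+1, j) + p_d * V(k+1, j-1)]
  V(2,-2) = exp(-r*dt) * [p_u*4.306131 + p_m*6.350047 + p_d*7.758478] = 6.236376
  V(2,-1) = exp(-r*dt) * [p_u*1.340000 + p_m*4.306131 + p_d*6.350047] = 4.206999
  V(2,+0) = exp(-r*dt) * [p_u*0.000000 + p_m*1.340000 + p_d*4.306131] = 1.684180
  V(2,+1) = exp(-r*dt) * [p_u*0.000000 + p_m*0.000000 + p_d*1.340000] = 0.249827
  V(2,+2) = exp(-r*dt) * [p_u*0.000000 + p_m*0.000000 + p_d*0.000000] = 0.000000
  V(1,-1) = exp(-r*dt) * [p_u*1.684180 + p_m*4.206999 + p_d*6.236376] = 4.169625
  V(1,+0) = exp(-r*dt) * [p_u*0.249827 + p_m*1.684180 + p_d*4.206999] = 1.927657
  V(1,+1) = exp(-r*dt) * [p_u*0.000000 + p_m*0.249827 + p_d*1.684180] = 0.478313
  V(0,+0) = exp(-r*dt) * [p_u*0.478313 + p_m*1.927657 + p_d*4.169625] = 2.113372

Answer: Price = V(0,0) = 2.1134


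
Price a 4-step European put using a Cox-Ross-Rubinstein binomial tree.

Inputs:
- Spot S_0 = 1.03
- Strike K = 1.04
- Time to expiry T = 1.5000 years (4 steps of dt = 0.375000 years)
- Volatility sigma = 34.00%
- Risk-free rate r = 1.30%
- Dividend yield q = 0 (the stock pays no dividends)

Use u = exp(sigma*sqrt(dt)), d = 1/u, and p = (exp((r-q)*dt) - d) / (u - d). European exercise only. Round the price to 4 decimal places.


dt = T/N = 0.375000
u = exp(sigma*sqrt(dt)) = 1.231468; d = 1/u = 0.812039
p = (exp((r-q)*dt) - d) / (u - d) = 0.459787
Discount per step: exp(-r*dt) = 0.995137
Stock lattice S(k, i) with i counting down-moves:
  k=0: S(0,0) = 1.0300
  k=1: S(1,0) = 1.2684; S(1,1) = 0.8364
  k=2: S(2,0) = 1.5620; S(2,1) = 1.0300; S(2,2) = 0.6792
  k=3: S(3,0) = 1.9236; S(3,1) = 1.2684; S(3,2) = 0.8364; S(3,3) = 0.5515
  k=4: S(4,0) = 2.3688; S(4,1) = 1.5620; S(4,2) = 1.0300; S(4,3) = 0.6792; S(4,4) = 0.4479
Terminal payoffs V(N, i) = max(K - S_T, 0):
  V(4,0) = 0.000000; V(4,1) = 0.000000; V(4,2) = 0.010000; V(4,3) = 0.360810; V(4,4) = 0.592137
Backward induction: V(k, i) = exp(-r*dt) * [p * V(k+1, i) + (1-p) * V(k+1, i+1)].
  V(3,0) = exp(-r*dt) * [p*0.000000 + (1-p)*0.000000] = 0.000000
  V(3,1) = exp(-r*dt) * [p*0.000000 + (1-p)*0.010000] = 0.005376
  V(3,2) = exp(-r*dt) * [p*0.010000 + (1-p)*0.360810] = 0.198542
  V(3,3) = exp(-r*dt) * [p*0.360810 + (1-p)*0.592137] = 0.483413
  V(2,0) = exp(-r*dt) * [p*0.000000 + (1-p)*0.005376] = 0.002890
  V(2,1) = exp(-r*dt) * [p*0.005376 + (1-p)*0.198542] = 0.109193
  V(2,2) = exp(-r*dt) * [p*0.198542 + (1-p)*0.483413] = 0.350719
  V(1,0) = exp(-r*dt) * [p*0.002890 + (1-p)*0.109193] = 0.060023
  V(1,1) = exp(-r*dt) * [p*0.109193 + (1-p)*0.350719] = 0.238503
  V(0,0) = exp(-r*dt) * [p*0.060023 + (1-p)*0.238503] = 0.155680

Answer: Price = V(0,0) = 0.1557


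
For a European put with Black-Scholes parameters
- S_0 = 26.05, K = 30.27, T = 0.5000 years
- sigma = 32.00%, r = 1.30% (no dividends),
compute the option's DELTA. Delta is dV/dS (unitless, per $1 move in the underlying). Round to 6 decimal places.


Answer: Delta = -0.699048

Derivation:
d1 = -0.5216651766; d2 = -0.7479393465
phi(d1) = 0.3481904038; exp(-qT) = 1.0000000000; exp(-rT) = 0.9935210793
N(-d1) = 0.6990482626
Delta = -exp(-qT) * N(-d1) = -1.0000000000 * 0.6990482626 = -0.699048


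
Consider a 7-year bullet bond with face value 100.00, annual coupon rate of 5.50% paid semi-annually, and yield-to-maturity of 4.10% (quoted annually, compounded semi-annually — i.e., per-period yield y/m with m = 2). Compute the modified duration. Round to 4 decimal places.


Coupon per period c = face * coupon_rate / m = 2.750000
Periods per year m = 2; per-period yield y/m = 0.020500
Number of cashflows N = 14
Cashflows (t years, CF_t, discount factor 1/(1+y/m)^(m*t), PV):
  t = 0.5000: CF_t = 2.750000, DF = 0.979912, PV = 2.694757
  t = 1.0000: CF_t = 2.750000, DF = 0.960227, PV = 2.640625
  t = 1.5000: CF_t = 2.750000, DF = 0.940938, PV = 2.587579
  t = 2.0000: CF_t = 2.750000, DF = 0.922036, PV = 2.535600
  t = 2.5000: CF_t = 2.750000, DF = 0.903514, PV = 2.484664
  t = 3.0000: CF_t = 2.750000, DF = 0.885364, PV = 2.434751
  t = 3.5000: CF_t = 2.750000, DF = 0.867579, PV = 2.385842
  t = 4.0000: CF_t = 2.750000, DF = 0.850151, PV = 2.337914
  t = 4.5000: CF_t = 2.750000, DF = 0.833073, PV = 2.290950
  t = 5.0000: CF_t = 2.750000, DF = 0.816338, PV = 2.244929
  t = 5.5000: CF_t = 2.750000, DF = 0.799939, PV = 2.199832
  t = 6.0000: CF_t = 2.750000, DF = 0.783870, PV = 2.155642
  t = 6.5000: CF_t = 2.750000, DF = 0.768123, PV = 2.112339
  t = 7.0000: CF_t = 102.750000, DF = 0.752693, PV = 77.339205
Price P = sum_t PV_t = 108.444629
First compute Macaulay numerator sum_t t * PV_t:
  t * PV_t at t = 0.5000: 1.347379
  t * PV_t at t = 1.0000: 2.640625
  t * PV_t at t = 1.5000: 3.881369
  t * PV_t at t = 2.0000: 5.071199
  t * PV_t at t = 2.5000: 6.211660
  t * PV_t at t = 3.0000: 7.304254
  t * PV_t at t = 3.5000: 8.350446
  t * PV_t at t = 4.0000: 9.351658
  t * PV_t at t = 4.5000: 10.309275
  t * PV_t at t = 5.0000: 11.224645
  t * PV_t at t = 5.5000: 12.099078
  t * PV_t at t = 6.0000: 12.933850
  t * PV_t at t = 6.5000: 13.730202
  t * PV_t at t = 7.0000: 541.374435
Macaulay duration D = 645.830076 / 108.444629 = 5.955390
Modified duration = D / (1 + y/m) = 5.955390 / (1 + 0.020500) = 5.835757

Answer: Modified duration = 5.8358


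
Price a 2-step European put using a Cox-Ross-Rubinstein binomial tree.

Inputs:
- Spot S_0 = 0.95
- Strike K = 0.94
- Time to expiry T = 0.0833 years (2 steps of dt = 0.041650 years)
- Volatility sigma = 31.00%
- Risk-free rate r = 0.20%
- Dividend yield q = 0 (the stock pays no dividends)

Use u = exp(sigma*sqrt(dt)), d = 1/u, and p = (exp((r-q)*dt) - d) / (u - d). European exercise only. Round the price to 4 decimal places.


dt = T/N = 0.041650
u = exp(sigma*sqrt(dt)) = 1.065310; d = 1/u = 0.938694
p = (exp((r-q)*dt) - d) / (u - d) = 0.484847
Discount per step: exp(-r*dt) = 0.999917
Stock lattice S(k, i) with i counting down-moves:
  k=0: S(0,0) = 0.9500
  k=1: S(1,0) = 1.0120; S(1,1) = 0.8918
  k=2: S(2,0) = 1.0781; S(2,1) = 0.9500; S(2,2) = 0.8371
Terminal payoffs V(N, i) = max(K - S_T, 0):
  V(2,0) = 0.000000; V(2,1) = 0.000000; V(2,2) = 0.102911
Backward induction: V(k, i) = exp(-r*dt) * [p * V(k+1, i) + (1-p) * V(k+1, i+1)].
  V(1,0) = exp(-r*dt) * [p*0.000000 + (1-p)*0.000000] = 0.000000
  V(1,1) = exp(-r*dt) * [p*0.000000 + (1-p)*0.102911] = 0.053011
  V(0,0) = exp(-r*dt) * [p*0.000000 + (1-p)*0.053011] = 0.027306

Answer: Price = V(0,0) = 0.0273


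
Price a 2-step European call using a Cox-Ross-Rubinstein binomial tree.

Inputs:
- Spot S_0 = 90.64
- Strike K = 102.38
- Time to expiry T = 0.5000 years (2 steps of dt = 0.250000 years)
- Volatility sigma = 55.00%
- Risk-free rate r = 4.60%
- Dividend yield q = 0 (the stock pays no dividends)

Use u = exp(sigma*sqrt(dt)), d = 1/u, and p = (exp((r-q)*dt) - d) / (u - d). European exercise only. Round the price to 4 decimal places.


Answer: Price = V(0,0) = 10.9474

Derivation:
dt = T/N = 0.250000
u = exp(sigma*sqrt(dt)) = 1.316531; d = 1/u = 0.759572
p = (exp((r-q)*dt) - d) / (u - d) = 0.452447
Discount per step: exp(-r*dt) = 0.988566
Stock lattice S(k, i) with i counting down-moves:
  k=0: S(0,0) = 90.6400
  k=1: S(1,0) = 119.3303; S(1,1) = 68.8476
  k=2: S(2,0) = 157.1021; S(2,1) = 90.6400; S(2,2) = 52.2947
Terminal payoffs V(N, i) = max(S_T - K, 0):
  V(2,0) = 54.722054; V(2,1) = 0.000000; V(2,2) = 0.000000
Backward induction: V(k, i) = exp(-r*dt) * [p * V(k+1, i) + (1-p) * V(k+1, i+1)].
  V(1,0) = exp(-r*dt) * [p*54.722054 + (1-p)*0.000000] = 24.475736
  V(1,1) = exp(-r*dt) * [p*0.000000 + (1-p)*0.000000] = 0.000000
  V(0,0) = exp(-r*dt) * [p*24.475736 + (1-p)*0.000000] = 10.947354


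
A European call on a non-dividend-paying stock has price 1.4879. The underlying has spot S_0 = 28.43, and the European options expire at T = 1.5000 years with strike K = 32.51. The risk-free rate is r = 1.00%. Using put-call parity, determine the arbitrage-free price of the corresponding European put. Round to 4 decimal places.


Put-call parity: C - P = S_0 * exp(-qT) - K * exp(-rT).
S_0 * exp(-qT) = 28.4300 * 1.00000000 = 28.43000000
K * exp(-rT) = 32.5100 * 0.98511194 = 32.02598916
P = C - S*exp(-qT) + K*exp(-rT)
P = 1.4879 - 28.43000000 + 32.02598916 = 5.0839

Answer: Put price = 5.0839


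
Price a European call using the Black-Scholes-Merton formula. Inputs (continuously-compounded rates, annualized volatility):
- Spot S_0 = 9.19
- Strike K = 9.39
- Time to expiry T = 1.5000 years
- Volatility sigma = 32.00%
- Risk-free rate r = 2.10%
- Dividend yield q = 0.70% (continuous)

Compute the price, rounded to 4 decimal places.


d1 = (ln(S/K) + (r - q + 0.5*sigma^2) * T) / (sigma * sqrt(T)) = 0.19460850
d2 = d1 - sigma * sqrt(T) = -0.19730986
exp(-rT) = 0.96899096; exp(-qT) = 0.98955493
C = S_0 * exp(-qT) * N(d1) - K * exp(-rT) * N(d2)
N(d1) = 0.57715028; N(d2) = 0.42179253
C = 9.1900 * 0.98955493 * 0.57715028 - 9.3900 * 0.96899096 * 0.42179253 = 1.4108

Answer: Price = 1.4108


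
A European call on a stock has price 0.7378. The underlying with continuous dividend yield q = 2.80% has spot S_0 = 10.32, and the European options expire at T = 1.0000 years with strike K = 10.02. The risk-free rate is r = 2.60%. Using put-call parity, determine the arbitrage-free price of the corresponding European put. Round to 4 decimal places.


Put-call parity: C - P = S_0 * exp(-qT) - K * exp(-rT).
S_0 * exp(-qT) = 10.3200 * 0.97238837 = 10.03504795
K * exp(-rT) = 10.0200 * 0.97433509 = 9.76283760
P = C - S*exp(-qT) + K*exp(-rT)
P = 0.7378 - 10.03504795 + 9.76283760 = 0.4656

Answer: Put price = 0.4656


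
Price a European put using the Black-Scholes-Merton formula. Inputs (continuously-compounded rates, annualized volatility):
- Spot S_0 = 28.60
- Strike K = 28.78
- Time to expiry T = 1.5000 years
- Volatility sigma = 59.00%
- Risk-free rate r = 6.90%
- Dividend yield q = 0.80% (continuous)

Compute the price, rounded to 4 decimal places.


d1 = (ln(S/K) + (r - q + 0.5*sigma^2) * T) / (sigma * sqrt(T)) = 0.47924338
d2 = d1 - sigma * sqrt(T) = -0.24335609
exp(-rT) = 0.90167602; exp(-qT) = 0.98807171
P = K * exp(-rT) * N(-d2) - S_0 * exp(-qT) * N(-d1)
N(-d1) = 0.31588275; N(-d2) = 0.59613522
P = 28.7800 * 0.90167602 * 0.59613522 - 28.6000 * 0.98807171 * 0.31588275 = 6.5434

Answer: Price = 6.5434


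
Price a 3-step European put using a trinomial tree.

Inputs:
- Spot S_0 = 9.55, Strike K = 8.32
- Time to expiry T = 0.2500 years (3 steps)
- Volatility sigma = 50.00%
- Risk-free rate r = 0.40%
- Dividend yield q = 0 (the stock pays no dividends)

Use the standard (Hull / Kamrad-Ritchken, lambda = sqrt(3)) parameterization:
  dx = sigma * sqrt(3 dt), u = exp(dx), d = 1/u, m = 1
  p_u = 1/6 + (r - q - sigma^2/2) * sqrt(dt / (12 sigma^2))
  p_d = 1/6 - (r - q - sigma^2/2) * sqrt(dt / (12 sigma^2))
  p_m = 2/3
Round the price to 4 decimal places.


dt = T/N = 0.083333; dx = sigma*sqrt(3*dt) = 0.250000
u = exp(dx) = 1.284025; d = 1/u = 0.778801
p_u = 0.146500, p_m = 0.666667, p_d = 0.186833
Discount per step: exp(-r*dt) = 0.999667
Stock lattice S(k, j) with j the centered position index:
  k=0: S(0,+0) = 9.5500
  k=1: S(1,-1) = 7.4375; S(1,+0) = 9.5500; S(1,+1) = 12.2624
  k=2: S(2,-2) = 5.7924; S(2,-1) = 7.4375; S(2,+0) = 9.5500; S(2,+1) = 12.2624; S(2,+2) = 15.7453
  k=3: S(3,-3) = 4.5111; S(3,-2) = 5.7924; S(3,-1) = 7.4375; S(3,+0) = 9.5500; S(3,+1) = 12.2624; S(3,+2) = 15.7453; S(3,+3) = 20.2174
Terminal payoffs V(N, j) = max(K - S_T, 0):
  V(3,-3) = 3.808899; V(3,-2) = 2.527632; V(3,-1) = 0.882453; V(3,+0) = 0.000000; V(3,+1) = 0.000000; V(3,+2) = 0.000000; V(3,+3) = 0.000000
Backward induction: V(k, j) = exp(-r*dt) * [p_u * V(k+1, j+1) + p_m * V(k+1, j) + p_d * V(k+1, j-1)]
  V(2,-2) = exp(-r*dt) * [p_u*0.882453 + p_m*2.527632 + p_d*3.808899] = 2.525155
  V(2,-1) = exp(-r*dt) * [p_u*0.000000 + p_m*0.882453 + p_d*2.527632] = 1.060194
  V(2,+0) = exp(-r*dt) * [p_u*0.000000 + p_m*0.000000 + p_d*0.882453] = 0.164817
  V(2,+1) = exp(-r*dt) * [p_u*0.000000 + p_m*0.000000 + p_d*0.000000] = 0.000000
  V(2,+2) = exp(-r*dt) * [p_u*0.000000 + p_m*0.000000 + p_d*0.000000] = 0.000000
  V(1,-1) = exp(-r*dt) * [p_u*0.164817 + p_m*1.060194 + p_d*2.525155] = 1.202324
  V(1,+0) = exp(-r*dt) * [p_u*0.000000 + p_m*0.164817 + p_d*1.060194] = 0.307855
  V(1,+1) = exp(-r*dt) * [p_u*0.000000 + p_m*0.000000 + p_d*0.164817] = 0.030783
  V(0,+0) = exp(-r*dt) * [p_u*0.030783 + p_m*0.307855 + p_d*1.202324] = 0.434236

Answer: Price = V(0,0) = 0.4342


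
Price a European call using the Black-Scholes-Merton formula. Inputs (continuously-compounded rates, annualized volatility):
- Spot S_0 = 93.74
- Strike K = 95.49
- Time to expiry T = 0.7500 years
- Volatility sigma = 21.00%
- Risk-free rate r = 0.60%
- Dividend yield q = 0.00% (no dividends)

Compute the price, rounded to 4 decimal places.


d1 = (ln(S/K) + (r - q + 0.5*sigma^2) * T) / (sigma * sqrt(T)) = 0.01397167
d2 = d1 - sigma * sqrt(T) = -0.16789366
exp(-rT) = 0.99551011; exp(-qT) = 1.00000000
C = S_0 * exp(-qT) * N(d1) - K * exp(-rT) * N(d2)
N(d1) = 0.50557371; N(d2) = 0.43333347
C = 93.7400 * 1.00000000 * 0.50557371 - 95.4900 * 0.99551011 * 0.43333347 = 6.1993

Answer: Price = 6.1993


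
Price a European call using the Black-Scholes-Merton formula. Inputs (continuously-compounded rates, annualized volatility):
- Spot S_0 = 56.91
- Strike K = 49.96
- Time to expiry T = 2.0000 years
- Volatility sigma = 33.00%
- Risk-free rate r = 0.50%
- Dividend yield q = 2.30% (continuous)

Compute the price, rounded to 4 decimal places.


Answer: Price = 12.2124

Derivation:
d1 = (ln(S/K) + (r - q + 0.5*sigma^2) * T) / (sigma * sqrt(T)) = 0.43529576
d2 = d1 - sigma * sqrt(T) = -0.03139471
exp(-rT) = 0.99004983; exp(-qT) = 0.95504196
C = S_0 * exp(-qT) * N(d1) - K * exp(-rT) * N(d2)
N(d1) = 0.66832612; N(d2) = 0.48747738
C = 56.9100 * 0.95504196 * 0.66832612 - 49.9600 * 0.99004983 * 0.48747738 = 12.2124


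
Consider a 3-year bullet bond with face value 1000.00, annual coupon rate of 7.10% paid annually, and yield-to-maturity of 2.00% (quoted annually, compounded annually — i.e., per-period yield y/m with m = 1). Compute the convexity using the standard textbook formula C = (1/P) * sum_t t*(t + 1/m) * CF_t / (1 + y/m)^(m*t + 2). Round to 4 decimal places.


Coupon per period c = face * coupon_rate / m = 71.000000
Periods per year m = 1; per-period yield y/m = 0.020000
Number of cashflows N = 3
Cashflows (t years, CF_t, discount factor 1/(1+y/m)^(m*t), PV):
  t = 1.0000: CF_t = 71.000000, DF = 0.980392, PV = 69.607843
  t = 2.0000: CF_t = 71.000000, DF = 0.961169, PV = 68.242983
  t = 3.0000: CF_t = 1071.000000, DF = 0.942322, PV = 1009.227220
Price P = sum_t PV_t = 1147.078047
Convexity numerator sum_t t*(t + 1/m) * CF_t / (1+y/m)^(m*t + 2):
  t = 1.0000: term = 133.809772
  t = 2.0000: term = 393.558151
  t = 3.0000: term = 11640.452368
Convexity = (1/P) * sum = 12167.820291 / 1147.078047 = 10.607666

Answer: Convexity = 10.6077


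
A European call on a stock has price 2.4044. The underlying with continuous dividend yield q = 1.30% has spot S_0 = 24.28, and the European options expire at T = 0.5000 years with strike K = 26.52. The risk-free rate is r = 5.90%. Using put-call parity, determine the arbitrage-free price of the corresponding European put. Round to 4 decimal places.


Answer: Put price = 4.0308

Derivation:
Put-call parity: C - P = S_0 * exp(-qT) - K * exp(-rT).
S_0 * exp(-qT) = 24.2800 * 0.99352108 = 24.12269181
K * exp(-rT) = 26.5200 * 0.97093088 = 25.74908688
P = C - S*exp(-qT) + K*exp(-rT)
P = 2.4044 - 24.12269181 + 25.74908688 = 4.0308


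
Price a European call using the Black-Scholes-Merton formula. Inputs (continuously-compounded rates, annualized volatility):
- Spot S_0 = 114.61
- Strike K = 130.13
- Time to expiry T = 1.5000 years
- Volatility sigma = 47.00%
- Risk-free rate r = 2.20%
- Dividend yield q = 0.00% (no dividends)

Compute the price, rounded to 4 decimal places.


d1 = (ln(S/K) + (r - q + 0.5*sigma^2) * T) / (sigma * sqrt(T)) = 0.12451766
d2 = d1 - sigma * sqrt(T) = -0.45111243
exp(-rT) = 0.96753856; exp(-qT) = 1.00000000
C = S_0 * exp(-qT) * N(d1) - K * exp(-rT) * N(d2)
N(d1) = 0.54954729; N(d2) = 0.32595426
C = 114.6100 * 1.00000000 * 0.54954729 - 130.1300 * 0.96753856 * 0.32595426 = 21.9441

Answer: Price = 21.9441


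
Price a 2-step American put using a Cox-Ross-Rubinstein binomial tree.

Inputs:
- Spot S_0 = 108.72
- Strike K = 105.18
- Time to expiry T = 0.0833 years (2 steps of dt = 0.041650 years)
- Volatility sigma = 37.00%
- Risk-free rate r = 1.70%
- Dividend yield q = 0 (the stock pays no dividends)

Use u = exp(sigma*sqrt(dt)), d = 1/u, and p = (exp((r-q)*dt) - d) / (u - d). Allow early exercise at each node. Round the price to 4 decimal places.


dt = T/N = 0.041650
u = exp(sigma*sqrt(dt)) = 1.078435; d = 1/u = 0.927270
p = (exp((r-q)*dt) - d) / (u - d) = 0.485817
Discount per step: exp(-r*dt) = 0.999292
Stock lattice S(k, i) with i counting down-moves:
  k=0: S(0,0) = 108.7200
  k=1: S(1,0) = 117.2474; S(1,1) = 100.8128
  k=2: S(2,0) = 126.4437; S(2,1) = 108.7200; S(2,2) = 93.4806
Terminal payoffs V(N, i) = max(K - S_T, 0):
  V(2,0) = 0.000000; V(2,1) = 0.000000; V(2,2) = 11.699382
Backward induction: V(k, i) = exp(-r*dt) * [p * V(k+1, i) + (1-p) * V(k+1, i+1)]; then take max(V_cont, immediate exercise) for American.
  V(1,0) = exp(-r*dt) * [p*0.000000 + (1-p)*0.000000] = 0.000000; exercise = 0.000000; V(1,0) = max -> 0.000000
  V(1,1) = exp(-r*dt) * [p*0.000000 + (1-p)*11.699382] = 6.011367; exercise = 4.367239; V(1,1) = max -> 6.011367
  V(0,0) = exp(-r*dt) * [p*0.000000 + (1-p)*6.011367] = 3.088756; exercise = 0.000000; V(0,0) = max -> 3.088756

Answer: Price = V(0,0) = 3.0888


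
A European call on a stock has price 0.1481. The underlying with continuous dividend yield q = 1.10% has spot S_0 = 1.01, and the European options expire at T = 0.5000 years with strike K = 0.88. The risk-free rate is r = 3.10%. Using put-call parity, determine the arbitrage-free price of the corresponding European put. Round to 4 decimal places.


Answer: Put price = 0.0101

Derivation:
Put-call parity: C - P = S_0 * exp(-qT) - K * exp(-rT).
S_0 * exp(-qT) = 1.0100 * 0.99451510 = 1.00446025
K * exp(-rT) = 0.8800 * 0.98461951 = 0.86646517
P = C - S*exp(-qT) + K*exp(-rT)
P = 0.1481 - 1.00446025 + 0.86646517 = 0.0101


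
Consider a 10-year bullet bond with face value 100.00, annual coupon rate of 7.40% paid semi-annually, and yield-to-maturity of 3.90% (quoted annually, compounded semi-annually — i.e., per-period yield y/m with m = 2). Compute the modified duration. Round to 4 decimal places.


Coupon per period c = face * coupon_rate / m = 3.700000
Periods per year m = 2; per-period yield y/m = 0.019500
Number of cashflows N = 20
Cashflows (t years, CF_t, discount factor 1/(1+y/m)^(m*t), PV):
  t = 0.5000: CF_t = 3.700000, DF = 0.980873, PV = 3.629230
  t = 1.0000: CF_t = 3.700000, DF = 0.962112, PV = 3.559814
  t = 1.5000: CF_t = 3.700000, DF = 0.943709, PV = 3.491725
  t = 2.0000: CF_t = 3.700000, DF = 0.925659, PV = 3.424939
  t = 2.5000: CF_t = 3.700000, DF = 0.907954, PV = 3.359430
  t = 3.0000: CF_t = 3.700000, DF = 0.890588, PV = 3.295174
  t = 3.5000: CF_t = 3.700000, DF = 0.873553, PV = 3.232147
  t = 4.0000: CF_t = 3.700000, DF = 0.856845, PV = 3.170326
  t = 4.5000: CF_t = 3.700000, DF = 0.840456, PV = 3.109687
  t = 5.0000: CF_t = 3.700000, DF = 0.824380, PV = 3.050208
  t = 5.5000: CF_t = 3.700000, DF = 0.808613, PV = 2.991866
  t = 6.0000: CF_t = 3.700000, DF = 0.793146, PV = 2.934641
  t = 6.5000: CF_t = 3.700000, DF = 0.777976, PV = 2.878510
  t = 7.0000: CF_t = 3.700000, DF = 0.763095, PV = 2.823453
  t = 7.5000: CF_t = 3.700000, DF = 0.748500, PV = 2.769448
  t = 8.0000: CF_t = 3.700000, DF = 0.734183, PV = 2.716477
  t = 8.5000: CF_t = 3.700000, DF = 0.720140, PV = 2.664519
  t = 9.0000: CF_t = 3.700000, DF = 0.706366, PV = 2.613555
  t = 9.5000: CF_t = 3.700000, DF = 0.692855, PV = 2.563565
  t = 10.0000: CF_t = 103.700000, DF = 0.679603, PV = 70.474849
Price P = sum_t PV_t = 128.753561
First compute Macaulay numerator sum_t t * PV_t:
  t * PV_t at t = 0.5000: 1.814615
  t * PV_t at t = 1.0000: 3.559814
  t * PV_t at t = 1.5000: 5.237588
  t * PV_t at t = 2.0000: 6.849877
  t * PV_t at t = 2.5000: 8.398575
  t * PV_t at t = 3.0000: 9.885522
  t * PV_t at t = 3.5000: 11.312515
  t * PV_t at t = 4.0000: 12.681303
  t * PV_t at t = 4.5000: 13.993591
  t * PV_t at t = 5.0000: 15.251039
  t * PV_t at t = 5.5000: 16.455265
  t * PV_t at t = 6.0000: 17.607845
  t * PV_t at t = 6.5000: 18.710315
  t * PV_t at t = 7.0000: 19.764168
  t * PV_t at t = 7.5000: 20.770863
  t * PV_t at t = 8.0000: 21.731816
  t * PV_t at t = 8.5000: 22.648411
  t * PV_t at t = 9.0000: 23.521992
  t * PV_t at t = 9.5000: 24.353869
  t * PV_t at t = 10.0000: 704.748490
Macaulay duration D = 979.297471 / 128.753561 = 7.605984
Modified duration = D / (1 + y/m) = 7.605984 / (1 + 0.019500) = 7.460504

Answer: Modified duration = 7.4605


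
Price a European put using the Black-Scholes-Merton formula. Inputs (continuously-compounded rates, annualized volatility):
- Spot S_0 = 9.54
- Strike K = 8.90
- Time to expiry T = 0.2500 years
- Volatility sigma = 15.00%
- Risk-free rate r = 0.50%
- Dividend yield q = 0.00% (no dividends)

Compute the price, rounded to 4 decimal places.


d1 = (ln(S/K) + (r - q + 0.5*sigma^2) * T) / (sigma * sqrt(T)) = 0.98006278
d2 = d1 - sigma * sqrt(T) = 0.90506278
exp(-rT) = 0.99875078; exp(-qT) = 1.00000000
P = K * exp(-rT) * N(-d2) - S_0 * exp(-qT) * N(-d1)
N(-d1) = 0.16352756; N(-d2) = 0.18271606
P = 8.9000 * 0.99875078 * 0.18271606 - 9.5400 * 1.00000000 * 0.16352756 = 0.0641

Answer: Price = 0.0641


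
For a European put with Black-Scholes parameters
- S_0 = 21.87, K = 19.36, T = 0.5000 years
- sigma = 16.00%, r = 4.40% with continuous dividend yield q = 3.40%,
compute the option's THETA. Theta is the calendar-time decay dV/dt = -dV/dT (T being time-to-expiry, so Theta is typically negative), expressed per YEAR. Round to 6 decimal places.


Answer: Theta = -0.452483

Derivation:
d1 = 1.1782763614; d2 = 1.0651392764
phi(d1) = 0.1992677014; exp(-qT) = 0.9831436846; exp(-rT) = 0.9782402351
Theta = -S*exp(-qT)*phi(d1)*sigma/(2*sqrt(T)) + r*K*exp(-rT)*N(-d2) - q*S*exp(-qT)*N(-d1)
N(-d1) = 0.1193432242; N(-d2) = 0.1434064539; sqrt(T) = 0.7071067812
Term 1 = -21.8700 * 0.9831436846 * 0.1992677014 * 0.1600 / (2 * 0.7071067812) = -0.4847386765
Term 2 = 0.0440 * 19.3600 * 0.9782402351 * 0.1434064539 = 0.1195011949
Term 3 = -0.0340 * 21.8700 * 0.9831436846 * 0.1193432242 = -0.0872453844
Theta = -0.4847386765 + (0.1195011949) + (-0.0872453844) = -0.452483


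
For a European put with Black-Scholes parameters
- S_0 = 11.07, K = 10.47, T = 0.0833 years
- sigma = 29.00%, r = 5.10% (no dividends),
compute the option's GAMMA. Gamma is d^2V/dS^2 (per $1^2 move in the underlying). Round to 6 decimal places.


d1 = 0.7583812628; d2 = 0.6746822186
phi(d1) = 0.2992399249; exp(-qT) = 1.0000000000; exp(-rT) = 0.9957607113
Gamma = exp(-qT) * phi(d1) / (S * sigma * sqrt(T)) = 1.0000000000 * 0.2992399249 / (11.0700 * 0.2900 * 0.2886173938) = 0.322962

Answer: Gamma = 0.322962


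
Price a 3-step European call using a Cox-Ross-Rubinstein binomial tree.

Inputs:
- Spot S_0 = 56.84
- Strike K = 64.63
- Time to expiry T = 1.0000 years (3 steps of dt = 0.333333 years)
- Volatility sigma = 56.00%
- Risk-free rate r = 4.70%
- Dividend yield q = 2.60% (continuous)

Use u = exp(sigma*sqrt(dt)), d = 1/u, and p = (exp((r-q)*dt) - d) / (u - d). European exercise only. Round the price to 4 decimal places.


dt = T/N = 0.333333
u = exp(sigma*sqrt(dt)) = 1.381702; d = 1/u = 0.723745
p = (exp((r-q)*dt) - d) / (u - d) = 0.430544
Discount per step: exp(-r*dt) = 0.984455
Stock lattice S(k, i) with i counting down-moves:
  k=0: S(0,0) = 56.8400
  k=1: S(1,0) = 78.5359; S(1,1) = 41.1377
  k=2: S(2,0) = 108.5133; S(2,1) = 56.8400; S(2,2) = 29.7732
  k=3: S(3,0) = 149.9330; S(3,1) = 78.5359; S(3,2) = 41.1377; S(3,3) = 21.5482
Terminal payoffs V(N, i) = max(S_T - K, 0):
  V(3,0) = 85.303034; V(3,1) = 13.905948; V(3,2) = 0.000000; V(3,3) = 0.000000
Backward induction: V(k, i) = exp(-r*dt) * [p * V(k+1, i) + (1-p) * V(k+1, i+1)].
  V(2,0) = exp(-r*dt) * [p*85.303034 + (1-p)*13.905948] = 43.951546
  V(2,1) = exp(-r*dt) * [p*13.905948 + (1-p)*0.000000] = 5.894057
  V(2,2) = exp(-r*dt) * [p*0.000000 + (1-p)*0.000000] = 0.000000
  V(1,0) = exp(-r*dt) * [p*43.951546 + (1-p)*5.894057] = 21.933159
  V(1,1) = exp(-r*dt) * [p*5.894057 + (1-p)*0.000000] = 2.498205
  V(0,0) = exp(-r*dt) * [p*21.933159 + (1-p)*2.498205] = 10.696905

Answer: Price = V(0,0) = 10.6969


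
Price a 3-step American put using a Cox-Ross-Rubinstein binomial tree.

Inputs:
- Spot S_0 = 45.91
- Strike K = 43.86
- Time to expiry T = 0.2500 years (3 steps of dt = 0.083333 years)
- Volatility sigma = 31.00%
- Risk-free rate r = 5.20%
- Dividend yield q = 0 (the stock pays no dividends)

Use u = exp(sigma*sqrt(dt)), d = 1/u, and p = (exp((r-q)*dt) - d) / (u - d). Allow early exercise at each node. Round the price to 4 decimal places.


Answer: Price = V(0,0) = 1.8086

Derivation:
dt = T/N = 0.083333
u = exp(sigma*sqrt(dt)) = 1.093616; d = 1/u = 0.914398
p = (exp((r-q)*dt) - d) / (u - d) = 0.501874
Discount per step: exp(-r*dt) = 0.995676
Stock lattice S(k, i) with i counting down-moves:
  k=0: S(0,0) = 45.9100
  k=1: S(1,0) = 50.2079; S(1,1) = 41.9800
  k=2: S(2,0) = 54.9081; S(2,1) = 45.9100; S(2,2) = 38.3864
  k=3: S(3,0) = 60.0484; S(3,1) = 50.2079; S(3,2) = 41.9800; S(3,3) = 35.1005
Terminal payoffs V(N, i) = max(K - S_T, 0):
  V(3,0) = 0.000000; V(3,1) = 0.000000; V(3,2) = 1.879985; V(3,3) = 8.759510
Backward induction: V(k, i) = exp(-r*dt) * [p * V(k+1, i) + (1-p) * V(k+1, i+1)]; then take max(V_cont, immediate exercise) for American.
  V(2,0) = exp(-r*dt) * [p*0.000000 + (1-p)*0.000000] = 0.000000; exercise = 0.000000; V(2,0) = max -> 0.000000
  V(2,1) = exp(-r*dt) * [p*0.000000 + (1-p)*1.879985] = 0.932420; exercise = 0.000000; V(2,1) = max -> 0.932420
  V(2,2) = exp(-r*dt) * [p*1.879985 + (1-p)*8.759510] = 5.283907; exercise = 5.473556; V(2,2) = max -> 5.473556
  V(1,0) = exp(-r*dt) * [p*0.000000 + (1-p)*0.932420] = 0.462454; exercise = 0.000000; V(1,0) = max -> 0.462454
  V(1,1) = exp(-r*dt) * [p*0.932420 + (1-p)*5.473556] = 3.180664; exercise = 1.879985; V(1,1) = max -> 3.180664
  V(0,0) = exp(-r*dt) * [p*0.462454 + (1-p)*3.180664] = 1.808610; exercise = 0.000000; V(0,0) = max -> 1.808610


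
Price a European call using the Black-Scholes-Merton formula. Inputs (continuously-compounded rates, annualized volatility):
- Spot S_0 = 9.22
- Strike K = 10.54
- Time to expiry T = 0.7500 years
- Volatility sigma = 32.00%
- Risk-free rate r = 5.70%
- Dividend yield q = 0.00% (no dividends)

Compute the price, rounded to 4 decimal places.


d1 = (ln(S/K) + (r - q + 0.5*sigma^2) * T) / (sigma * sqrt(T)) = -0.18999336
d2 = d1 - sigma * sqrt(T) = -0.46712149
exp(-rT) = 0.95815090; exp(-qT) = 1.00000000
C = S_0 * exp(-qT) * N(d1) - K * exp(-rT) * N(d2)
N(d1) = 0.42465717; N(d2) = 0.32020648
C = 9.2200 * 1.00000000 * 0.42465717 - 10.5400 * 0.95815090 * 0.32020648 = 0.6816

Answer: Price = 0.6816


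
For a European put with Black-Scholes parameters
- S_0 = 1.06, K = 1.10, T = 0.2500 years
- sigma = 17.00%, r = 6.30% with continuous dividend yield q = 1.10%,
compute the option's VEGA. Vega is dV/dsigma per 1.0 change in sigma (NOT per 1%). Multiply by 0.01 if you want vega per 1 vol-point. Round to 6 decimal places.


d1 = -0.2403384904; d2 = -0.3253384904
phi(d1) = 0.3875851051; exp(-qT) = 0.9972537778; exp(-rT) = 0.9843733826
Vega = S * exp(-qT) * phi(d1) * sqrt(T) = 1.0600 * 0.9972537778 * 0.3875851051 * 0.5000000000 = 0.204856

Answer: Vega = 0.204856


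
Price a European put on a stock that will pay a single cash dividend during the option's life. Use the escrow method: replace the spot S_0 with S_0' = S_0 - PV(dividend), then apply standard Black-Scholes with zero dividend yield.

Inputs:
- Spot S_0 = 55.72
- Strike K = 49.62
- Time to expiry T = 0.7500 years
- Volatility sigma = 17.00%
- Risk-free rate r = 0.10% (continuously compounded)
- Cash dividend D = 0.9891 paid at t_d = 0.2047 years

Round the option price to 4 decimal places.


Answer: Price = 1.1489

Derivation:
PV(D) = D * exp(-r * t_d) = 0.9891 * 0.99979532 = 0.98889755
S_0' = S_0 - PV(D) = 55.7200 - 0.98889755 = 54.73110245
d1 = (ln(S_0'/K) + (r + sigma^2/2)*T) / (sigma*sqrt(T)) = 0.74461659
d2 = d1 - sigma*sqrt(T) = 0.59739227
exp(-rT) = 0.99925028
N(-d1) = 0.22825177; N(-d2) = 0.27512276
P = K * exp(-rT) * N(-d2) - S_0' * N(-d1) = 49.6200 * 0.99925028 * 0.27512276 - 54.73110245 * 0.22825177 = 1.1489


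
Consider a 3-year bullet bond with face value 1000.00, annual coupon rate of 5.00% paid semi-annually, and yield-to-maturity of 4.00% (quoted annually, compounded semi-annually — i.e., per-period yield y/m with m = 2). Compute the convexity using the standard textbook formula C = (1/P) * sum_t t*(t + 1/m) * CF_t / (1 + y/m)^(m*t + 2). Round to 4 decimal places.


Answer: Convexity = 9.3134

Derivation:
Coupon per period c = face * coupon_rate / m = 25.000000
Periods per year m = 2; per-period yield y/m = 0.020000
Number of cashflows N = 6
Cashflows (t years, CF_t, discount factor 1/(1+y/m)^(m*t), PV):
  t = 0.5000: CF_t = 25.000000, DF = 0.980392, PV = 24.509804
  t = 1.0000: CF_t = 25.000000, DF = 0.961169, PV = 24.029220
  t = 1.5000: CF_t = 25.000000, DF = 0.942322, PV = 23.558058
  t = 2.0000: CF_t = 25.000000, DF = 0.923845, PV = 23.096136
  t = 2.5000: CF_t = 25.000000, DF = 0.905731, PV = 22.643270
  t = 3.0000: CF_t = 1025.000000, DF = 0.887971, PV = 910.170667
Price P = sum_t PV_t = 1028.007154
Convexity numerator sum_t t*(t + 1/m) * CF_t / (1+y/m)^(m*t + 2):
  t = 0.5000: term = 11.779029
  t = 1.0000: term = 34.644203
  t = 1.5000: term = 67.929811
  t = 2.0000: term = 110.996423
  t = 2.5000: term = 163.230033
  t = 3.0000: term = 9185.690120
Convexity = (1/P) * sum = 9574.269620 / 1028.007154 = 9.313427


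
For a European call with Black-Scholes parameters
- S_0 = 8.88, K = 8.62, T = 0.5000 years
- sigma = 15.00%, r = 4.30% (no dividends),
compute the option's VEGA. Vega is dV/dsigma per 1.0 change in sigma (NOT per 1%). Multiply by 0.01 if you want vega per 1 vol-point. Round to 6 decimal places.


d1 = 0.5359065405; d2 = 0.4298405233
phi(d1) = 0.3455781583; exp(-qT) = 1.0000000000; exp(-rT) = 0.9787294775
Vega = S * exp(-qT) * phi(d1) * sqrt(T) = 8.8800 * 1.0000000000 * 0.3455781583 * 0.7071067812 = 2.169923

Answer: Vega = 2.169923


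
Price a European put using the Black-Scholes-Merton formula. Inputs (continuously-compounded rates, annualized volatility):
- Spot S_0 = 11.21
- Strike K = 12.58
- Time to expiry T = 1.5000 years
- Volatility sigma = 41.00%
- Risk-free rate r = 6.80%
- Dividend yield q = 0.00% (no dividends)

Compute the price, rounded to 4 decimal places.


d1 = (ln(S/K) + (r - q + 0.5*sigma^2) * T) / (sigma * sqrt(T)) = 0.22458233
d2 = d1 - sigma * sqrt(T) = -0.27756306
exp(-rT) = 0.90302955; exp(-qT) = 1.00000000
P = K * exp(-rT) * N(-d2) - S_0 * exp(-qT) * N(-d1)
N(-d1) = 0.41115210; N(-d2) = 0.60932610
P = 12.5800 * 0.90302955 * 0.60932610 - 11.2100 * 1.00000000 * 0.41115210 = 2.3130

Answer: Price = 2.3130


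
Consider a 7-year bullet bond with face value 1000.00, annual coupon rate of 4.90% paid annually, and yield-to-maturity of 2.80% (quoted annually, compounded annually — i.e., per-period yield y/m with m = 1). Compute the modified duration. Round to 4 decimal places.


Coupon per period c = face * coupon_rate / m = 49.000000
Periods per year m = 1; per-period yield y/m = 0.028000
Number of cashflows N = 7
Cashflows (t years, CF_t, discount factor 1/(1+y/m)^(m*t), PV):
  t = 1.0000: CF_t = 49.000000, DF = 0.972763, PV = 47.665370
  t = 2.0000: CF_t = 49.000000, DF = 0.946267, PV = 46.367091
  t = 3.0000: CF_t = 49.000000, DF = 0.920493, PV = 45.104174
  t = 4.0000: CF_t = 49.000000, DF = 0.895422, PV = 43.875656
  t = 5.0000: CF_t = 49.000000, DF = 0.871033, PV = 42.680599
  t = 6.0000: CF_t = 49.000000, DF = 0.847308, PV = 41.518092
  t = 7.0000: CF_t = 1049.000000, DF = 0.824230, PV = 864.616831
Price P = sum_t PV_t = 1131.827814
First compute Macaulay numerator sum_t t * PV_t:
  t * PV_t at t = 1.0000: 47.665370
  t * PV_t at t = 2.0000: 92.734182
  t * PV_t at t = 3.0000: 135.312523
  t * PV_t at t = 4.0000: 175.502623
  t * PV_t at t = 5.0000: 213.402995
  t * PV_t at t = 6.0000: 249.108555
  t * PV_t at t = 7.0000: 6052.317819
Macaulay duration D = 6966.044067 / 1131.827814 = 6.154685
Modified duration = D / (1 + y/m) = 6.154685 / (1 + 0.028000) = 5.987048

Answer: Modified duration = 5.9870


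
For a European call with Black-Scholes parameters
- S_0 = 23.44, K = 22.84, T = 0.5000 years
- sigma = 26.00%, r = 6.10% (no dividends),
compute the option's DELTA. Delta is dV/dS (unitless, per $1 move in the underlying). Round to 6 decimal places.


d1 = 0.3988657718; d2 = 0.2150180087
phi(d1) = 0.3684370222; exp(-qT) = 1.0000000000; exp(-rT) = 0.9699604321
N(d1) = 0.6550039445
Delta = exp(-qT) * N(d1) = 1.0000000000 * 0.6550039445 = 0.655004

Answer: Delta = 0.655004


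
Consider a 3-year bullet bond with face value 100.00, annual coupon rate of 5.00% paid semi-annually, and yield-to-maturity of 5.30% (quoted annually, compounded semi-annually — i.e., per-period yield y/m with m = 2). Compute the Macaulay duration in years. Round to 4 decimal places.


Answer: Macaulay duration = 2.8220 years

Derivation:
Coupon per period c = face * coupon_rate / m = 2.500000
Periods per year m = 2; per-period yield y/m = 0.026500
Number of cashflows N = 6
Cashflows (t years, CF_t, discount factor 1/(1+y/m)^(m*t), PV):
  t = 0.5000: CF_t = 2.500000, DF = 0.974184, PV = 2.435460
  t = 1.0000: CF_t = 2.500000, DF = 0.949035, PV = 2.372587
  t = 1.5000: CF_t = 2.500000, DF = 0.924535, PV = 2.311336
  t = 2.0000: CF_t = 2.500000, DF = 0.900667, PV = 2.251667
  t = 2.5000: CF_t = 2.500000, DF = 0.877415, PV = 2.193538
  t = 3.0000: CF_t = 102.500000, DF = 0.854764, PV = 87.613321
Price P = sum_t PV_t = 99.177910
Macaulay numerator sum_t t * PV_t:
  t * PV_t at t = 0.5000: 1.217730
  t * PV_t at t = 1.0000: 2.372587
  t * PV_t at t = 1.5000: 3.467005
  t * PV_t at t = 2.0000: 4.503334
  t * PV_t at t = 2.5000: 5.483846
  t * PV_t at t = 3.0000: 262.839963
Macaulay duration D = (sum_t t * PV_t) / P = 279.884465 / 99.177910 = 2.822044


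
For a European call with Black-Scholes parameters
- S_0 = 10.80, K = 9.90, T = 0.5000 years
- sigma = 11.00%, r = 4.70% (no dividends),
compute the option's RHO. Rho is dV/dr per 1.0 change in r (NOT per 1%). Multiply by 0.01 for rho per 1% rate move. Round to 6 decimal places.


Answer: Rho = 4.431298

Derivation:
d1 = 1.4596789469; d2 = 1.3818972010
phi(d1) = 0.1374809596; exp(-qT) = 1.0000000000; exp(-rT) = 0.9767739747
N(d2) = 0.9164983662
Rho = K*T*exp(-rT)*N(d2) = 9.9000 * 0.5000 * 0.9767739747 * 0.9164983662 = 4.431298


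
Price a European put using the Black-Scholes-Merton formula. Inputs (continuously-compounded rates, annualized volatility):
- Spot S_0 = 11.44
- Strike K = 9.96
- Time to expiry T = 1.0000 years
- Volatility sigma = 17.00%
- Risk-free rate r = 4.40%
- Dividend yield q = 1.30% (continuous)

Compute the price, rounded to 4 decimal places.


Answer: Price = 0.1474

Derivation:
d1 = (ln(S/K) + (r - q + 0.5*sigma^2) * T) / (sigma * sqrt(T)) = 1.08228773
d2 = d1 - sigma * sqrt(T) = 0.91228773
exp(-rT) = 0.95695396; exp(-qT) = 0.98708414
P = K * exp(-rT) * N(-d2) - S_0 * exp(-qT) * N(-d1)
N(-d1) = 0.13956235; N(-d2) = 0.18080864
P = 9.9600 * 0.95695396 * 0.18080864 - 11.4400 * 0.98708414 * 0.13956235 = 0.1474


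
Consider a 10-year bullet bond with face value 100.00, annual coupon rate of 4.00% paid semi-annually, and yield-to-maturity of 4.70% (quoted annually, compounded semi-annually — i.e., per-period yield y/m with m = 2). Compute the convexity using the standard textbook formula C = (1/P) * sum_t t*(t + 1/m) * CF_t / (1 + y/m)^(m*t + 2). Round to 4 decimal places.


Answer: Convexity = 77.6479

Derivation:
Coupon per period c = face * coupon_rate / m = 2.000000
Periods per year m = 2; per-period yield y/m = 0.023500
Number of cashflows N = 20
Cashflows (t years, CF_t, discount factor 1/(1+y/m)^(m*t), PV):
  t = 0.5000: CF_t = 2.000000, DF = 0.977040, PV = 1.954079
  t = 1.0000: CF_t = 2.000000, DF = 0.954606, PV = 1.909213
  t = 1.5000: CF_t = 2.000000, DF = 0.932688, PV = 1.865376
  t = 2.0000: CF_t = 2.000000, DF = 0.911273, PV = 1.822546
  t = 2.5000: CF_t = 2.000000, DF = 0.890350, PV = 1.780700
  t = 3.0000: CF_t = 2.000000, DF = 0.869907, PV = 1.739814
  t = 3.5000: CF_t = 2.000000, DF = 0.849934, PV = 1.699867
  t = 4.0000: CF_t = 2.000000, DF = 0.830419, PV = 1.660838
  t = 4.5000: CF_t = 2.000000, DF = 0.811352, PV = 1.622704
  t = 5.0000: CF_t = 2.000000, DF = 0.792723, PV = 1.585446
  t = 5.5000: CF_t = 2.000000, DF = 0.774522, PV = 1.549044
  t = 6.0000: CF_t = 2.000000, DF = 0.756739, PV = 1.513477
  t = 6.5000: CF_t = 2.000000, DF = 0.739363, PV = 1.478727
  t = 7.0000: CF_t = 2.000000, DF = 0.722387, PV = 1.444775
  t = 7.5000: CF_t = 2.000000, DF = 0.705801, PV = 1.411602
  t = 8.0000: CF_t = 2.000000, DF = 0.689596, PV = 1.379191
  t = 8.5000: CF_t = 2.000000, DF = 0.673762, PV = 1.347524
  t = 9.0000: CF_t = 2.000000, DF = 0.658292, PV = 1.316585
  t = 9.5000: CF_t = 2.000000, DF = 0.643178, PV = 1.286355
  t = 10.0000: CF_t = 102.000000, DF = 0.628410, PV = 64.097816
Price P = sum_t PV_t = 94.465680
Convexity numerator sum_t t*(t + 1/m) * CF_t / (1+y/m)^(m*t + 2):
  t = 0.5000: term = 0.932688
  t = 1.0000: term = 2.733820
  t = 1.5000: term = 5.342100
  t = 2.0000: term = 8.699072
  t = 2.5000: term = 12.749006
  t = 3.0000: term = 17.438797
  t = 3.5000: term = 22.717859
  t = 4.0000: term = 28.538033
  t = 4.5000: term = 34.853484
  t = 5.0000: term = 41.620618
  t = 5.5000: term = 48.797989
  t = 6.0000: term = 56.346215
  t = 6.5000: term = 64.227895
  t = 7.0000: term = 72.407532
  t = 7.5000: term = 80.851456
  t = 8.0000: term = 89.527748
  t = 8.5000: term = 98.406172
  t = 9.0000: term = 107.458103
  t = 9.5000: term = 116.656466
  t = 10.0000: term = 6424.758932
Convexity = (1/P) * sum = 7335.063986 / 94.465680 = 77.647924
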